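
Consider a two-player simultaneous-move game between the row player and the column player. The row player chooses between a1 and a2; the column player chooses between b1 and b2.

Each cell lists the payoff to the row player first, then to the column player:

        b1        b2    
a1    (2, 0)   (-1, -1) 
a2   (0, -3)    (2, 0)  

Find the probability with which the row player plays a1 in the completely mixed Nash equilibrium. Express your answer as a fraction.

3/4

Let r be the probability that the row player plays a1. In a completely mixed equilibrium, the column player must be indifferent between b1 and b2.
The column player's expected payoff from b1 is −3(1−r); from b2 it is −r.
Setting these equal: 3r − 3 = −r, so r = 3/4.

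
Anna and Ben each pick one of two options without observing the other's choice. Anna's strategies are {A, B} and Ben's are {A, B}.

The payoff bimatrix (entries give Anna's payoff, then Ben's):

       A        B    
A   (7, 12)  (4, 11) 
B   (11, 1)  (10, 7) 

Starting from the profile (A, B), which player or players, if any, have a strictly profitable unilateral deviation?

Anna at (A, B) earns 4; deviating to B yields 10 — a strict improvement.
Ben earns 11; deviating to A yields 12 — a strict improvement.
Both Anna and Ben have strictly profitable deviations.

Both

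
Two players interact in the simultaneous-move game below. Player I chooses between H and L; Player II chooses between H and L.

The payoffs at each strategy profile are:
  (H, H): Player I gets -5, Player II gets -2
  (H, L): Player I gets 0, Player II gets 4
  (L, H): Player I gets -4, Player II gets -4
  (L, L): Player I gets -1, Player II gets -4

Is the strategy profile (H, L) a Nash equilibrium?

Yes

At (H, L), Player I earns 0; switching to L would give -1, so Player I has no profitable deviation.
Player II earns 4; switching to H would give -2, so Player II has no profitable deviation.
Neither player can gain by a unilateral deviation, so this profile is a Nash equilibrium.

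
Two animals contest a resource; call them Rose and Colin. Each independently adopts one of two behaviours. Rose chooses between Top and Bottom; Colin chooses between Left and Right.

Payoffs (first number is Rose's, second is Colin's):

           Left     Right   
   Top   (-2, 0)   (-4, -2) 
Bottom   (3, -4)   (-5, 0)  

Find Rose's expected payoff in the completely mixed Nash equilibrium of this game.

First find q, the probability Colin plays Left, from Rose's indifference between Top and Bottom: −2q − 4(1−q) = 3q − 5(1−q), giving q = 1/6.
Since Rose is indifferent in equilibrium, Rose's expected payoff equals the payoff from either row against (1/6, 5/6). Using Top: −2(1/6) − 4(5/6) = -11/3.

-11/3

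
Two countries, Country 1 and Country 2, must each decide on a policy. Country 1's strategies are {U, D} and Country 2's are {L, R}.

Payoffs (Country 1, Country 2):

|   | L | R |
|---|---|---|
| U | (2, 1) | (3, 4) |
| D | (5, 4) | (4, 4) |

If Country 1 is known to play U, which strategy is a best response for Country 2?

Against U, Country 2 earns 1 from L and 4 from R.
So R is the best response.

R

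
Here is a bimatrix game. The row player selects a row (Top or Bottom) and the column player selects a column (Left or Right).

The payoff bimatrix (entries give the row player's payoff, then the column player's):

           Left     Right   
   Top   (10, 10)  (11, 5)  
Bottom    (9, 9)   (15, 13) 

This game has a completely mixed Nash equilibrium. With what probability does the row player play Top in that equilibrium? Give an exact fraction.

Let r be the probability that the row player plays Top. In a completely mixed equilibrium, the column player must be indifferent between Left and Right.
The column player's expected payoff from Left is 10r + 9(1−r); from Right it is 5r + 13(1−r).
Setting these equal: r + 9 = −8r + 13, so r = 4/9.

4/9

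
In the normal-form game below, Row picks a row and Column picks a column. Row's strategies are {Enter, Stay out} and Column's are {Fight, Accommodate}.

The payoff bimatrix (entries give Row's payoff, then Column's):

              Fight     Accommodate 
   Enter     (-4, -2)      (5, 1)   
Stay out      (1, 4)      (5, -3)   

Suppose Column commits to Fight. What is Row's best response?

Against Fight, Row earns -4 from Enter and 1 from Stay out.
So Stay out is the best response.

Stay out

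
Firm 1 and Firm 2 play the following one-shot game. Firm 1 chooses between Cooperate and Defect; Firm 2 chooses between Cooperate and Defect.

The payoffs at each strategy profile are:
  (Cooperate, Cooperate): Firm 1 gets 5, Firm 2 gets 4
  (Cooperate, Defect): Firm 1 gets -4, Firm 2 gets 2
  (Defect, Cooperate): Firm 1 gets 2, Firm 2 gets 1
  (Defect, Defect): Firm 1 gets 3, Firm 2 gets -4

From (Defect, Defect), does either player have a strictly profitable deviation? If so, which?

Firm 1 at (Defect, Defect) earns 3; deviating to Cooperate yields -4 — not better.
Firm 2 earns -4; deviating to Cooperate yields 1 — a strict improvement.
Only Firm 2 has a strictly profitable deviation.

Firm 2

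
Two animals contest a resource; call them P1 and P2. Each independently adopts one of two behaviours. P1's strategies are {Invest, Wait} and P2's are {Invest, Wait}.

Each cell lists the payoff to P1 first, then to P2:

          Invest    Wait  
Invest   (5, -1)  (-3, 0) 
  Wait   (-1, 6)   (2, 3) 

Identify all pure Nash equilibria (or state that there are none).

(Invest, Invest): P2 prefers Wait (0 > -1) — not an equilibrium.
(Invest, Wait): P1 prefers Wait (2 > -3) — not an equilibrium.
(Wait, Invest): P1 prefers Invest (5 > -1) — not an equilibrium.
(Wait, Wait): P2 prefers Invest (6 > 3) — not an equilibrium.

none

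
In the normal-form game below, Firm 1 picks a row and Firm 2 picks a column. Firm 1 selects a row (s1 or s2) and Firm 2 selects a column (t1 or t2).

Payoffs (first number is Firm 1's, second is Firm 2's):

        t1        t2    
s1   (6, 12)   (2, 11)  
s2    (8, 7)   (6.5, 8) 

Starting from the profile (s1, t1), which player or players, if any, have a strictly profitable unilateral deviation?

Firm 1 at (s1, t1) earns 6; deviating to s2 yields 8 — a strict improvement.
Firm 2 earns 12; deviating to t2 yields 11 — not better.
Only Firm 1 has a strictly profitable deviation.

Firm 1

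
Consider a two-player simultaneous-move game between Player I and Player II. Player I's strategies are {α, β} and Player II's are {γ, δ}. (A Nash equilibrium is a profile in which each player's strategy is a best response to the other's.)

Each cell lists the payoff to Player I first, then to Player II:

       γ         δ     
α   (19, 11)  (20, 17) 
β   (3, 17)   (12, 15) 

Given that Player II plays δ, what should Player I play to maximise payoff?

α

Against δ, Player I earns 20 from α and 12 from β.
So α is the best response.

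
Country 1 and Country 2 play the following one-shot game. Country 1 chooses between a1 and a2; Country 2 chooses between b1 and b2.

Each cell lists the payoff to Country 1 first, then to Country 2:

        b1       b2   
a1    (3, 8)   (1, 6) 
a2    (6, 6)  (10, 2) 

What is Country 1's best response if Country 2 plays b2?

a2

Against b2, Country 1 earns 1 from a1 and 10 from a2.
So a2 is the best response.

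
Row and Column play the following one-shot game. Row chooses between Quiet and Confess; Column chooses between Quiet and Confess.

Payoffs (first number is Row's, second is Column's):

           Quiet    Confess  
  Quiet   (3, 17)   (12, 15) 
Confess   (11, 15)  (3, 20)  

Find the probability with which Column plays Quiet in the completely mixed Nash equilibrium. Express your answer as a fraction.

9/17

Let q be the probability that Column plays Quiet. In a completely mixed equilibrium, Row must be indifferent between Quiet and Confess.
Row's expected payoff from Quiet is 3q + 12(1−q); from Confess it is 11q + 3(1−q).
Setting these equal: −9q + 12 = 8q + 3, so q = 9/17.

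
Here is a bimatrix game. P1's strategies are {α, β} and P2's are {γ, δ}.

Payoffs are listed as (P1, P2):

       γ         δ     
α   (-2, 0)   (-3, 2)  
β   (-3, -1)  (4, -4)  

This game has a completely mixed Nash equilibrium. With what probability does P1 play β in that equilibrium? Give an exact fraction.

Let p be the probability that P1 plays α. In a completely mixed equilibrium, P2 must be indifferent between γ and δ.
P2's expected payoff from γ is −(1−p); from δ it is 2p − 4(1−p).
Setting these equal: p − 1 = 6p − 4, so p = 3/5.
Therefore P1 plays β with probability 1 − 3/5 = 2/5.

2/5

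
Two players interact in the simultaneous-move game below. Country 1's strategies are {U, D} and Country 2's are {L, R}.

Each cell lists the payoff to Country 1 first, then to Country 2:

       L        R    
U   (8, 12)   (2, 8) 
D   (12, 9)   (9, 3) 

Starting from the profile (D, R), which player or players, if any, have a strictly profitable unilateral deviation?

Country 2

Country 1 at (D, R) earns 9; deviating to U yields 2 — not better.
Country 2 earns 3; deviating to L yields 9 — a strict improvement.
Only Country 2 has a strictly profitable deviation.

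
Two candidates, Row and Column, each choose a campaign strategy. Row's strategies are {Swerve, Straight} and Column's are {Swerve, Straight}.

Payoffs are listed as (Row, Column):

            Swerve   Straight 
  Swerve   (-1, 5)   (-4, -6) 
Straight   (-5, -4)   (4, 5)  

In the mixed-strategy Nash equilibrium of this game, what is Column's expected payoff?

First find x, the probability Row plays Swerve, from Column's indifference between Swerve and Straight: 5x − 4(1−x) = −6x + 5(1−x), giving x = 9/20.
Since Column is indifferent in equilibrium, Column's expected payoff equals the payoff from either column against (9/20, 11/20). Using Swerve: 5(9/20) − 4(11/20) = 1/20.

1/20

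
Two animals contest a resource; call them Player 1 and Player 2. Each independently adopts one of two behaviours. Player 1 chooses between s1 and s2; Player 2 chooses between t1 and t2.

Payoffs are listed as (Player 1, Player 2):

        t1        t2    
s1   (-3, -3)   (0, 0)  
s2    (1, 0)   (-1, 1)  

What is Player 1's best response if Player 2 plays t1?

s2

Against t1, Player 1 earns -3 from s1 and 1 from s2.
So s2 is the best response.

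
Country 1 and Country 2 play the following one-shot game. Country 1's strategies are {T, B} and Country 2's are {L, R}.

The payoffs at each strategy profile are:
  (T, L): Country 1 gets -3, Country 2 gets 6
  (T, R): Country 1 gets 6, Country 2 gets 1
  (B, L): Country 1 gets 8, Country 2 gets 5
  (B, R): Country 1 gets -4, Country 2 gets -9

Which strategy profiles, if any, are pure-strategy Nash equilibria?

(B, L)

(T, L): Country 1 prefers B (8 > -3) — not an equilibrium.
(T, R): Country 2 prefers L (6 > 1) — not an equilibrium.
(B, L): Country 1 gets 8 ≥ -3 from T, and Country 2 gets 5 ≥ -9 from R — Nash equilibrium.
(B, R): Country 1 prefers T (6 > -4); Country 2 prefers L (5 > -9) — not an equilibrium.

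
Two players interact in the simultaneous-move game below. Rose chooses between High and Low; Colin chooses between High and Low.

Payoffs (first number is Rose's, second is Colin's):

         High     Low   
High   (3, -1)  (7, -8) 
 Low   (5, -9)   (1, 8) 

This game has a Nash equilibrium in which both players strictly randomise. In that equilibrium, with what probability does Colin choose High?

Let y be the probability that Colin plays High. In a completely mixed equilibrium, Rose must be indifferent between High and Low.
Rose's expected payoff from High is 3y + 7(1−y); from Low it is 5y + (1−y).
Setting these equal: −4y + 7 = 4y + 1, so y = 3/4.

3/4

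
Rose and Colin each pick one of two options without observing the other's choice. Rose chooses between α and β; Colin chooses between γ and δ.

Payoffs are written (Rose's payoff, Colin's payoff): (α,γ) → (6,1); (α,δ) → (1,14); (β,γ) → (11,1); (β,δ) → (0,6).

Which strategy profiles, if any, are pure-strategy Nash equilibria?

(α, γ): Rose prefers β (11 > 6); Colin prefers δ (14 > 1) — not an equilibrium.
(α, δ): Rose gets 1 ≥ 0 from β, and Colin gets 14 ≥ 1 from γ — Nash equilibrium.
(β, γ): Colin prefers δ (6 > 1) — not an equilibrium.
(β, δ): Rose prefers α (1 > 0) — not an equilibrium.

(α, δ)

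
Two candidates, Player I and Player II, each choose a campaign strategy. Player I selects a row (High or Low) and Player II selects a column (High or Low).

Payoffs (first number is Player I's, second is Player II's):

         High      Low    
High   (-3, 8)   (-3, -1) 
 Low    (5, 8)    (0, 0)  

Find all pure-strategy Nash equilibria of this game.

(High, High): Player I prefers Low (5 > -3) — not an equilibrium.
(High, Low): Player I prefers Low (0 > -3); Player II prefers High (8 > -1) — not an equilibrium.
(Low, High): Player I gets 5 ≥ -3 from High, and Player II gets 8 ≥ 0 from Low — Nash equilibrium.
(Low, Low): Player II prefers High (8 > 0) — not an equilibrium.

(Low, High)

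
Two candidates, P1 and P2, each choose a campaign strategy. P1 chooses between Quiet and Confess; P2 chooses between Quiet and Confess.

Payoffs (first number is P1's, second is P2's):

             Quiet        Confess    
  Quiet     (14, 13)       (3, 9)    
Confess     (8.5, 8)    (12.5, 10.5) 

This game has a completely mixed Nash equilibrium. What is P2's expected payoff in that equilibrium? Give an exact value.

129/13

First find x, the probability P1 plays Quiet, from P2's indifference between Quiet and Confess: 13x + 8(1−x) = 9x + 10.5(1−x), giving x = 5/13.
Since P2 is indifferent in equilibrium, P2's expected payoff equals the payoff from either column against (5/13, 8/13). Using Quiet: 13(5/13) + 8(8/13) = 129/13.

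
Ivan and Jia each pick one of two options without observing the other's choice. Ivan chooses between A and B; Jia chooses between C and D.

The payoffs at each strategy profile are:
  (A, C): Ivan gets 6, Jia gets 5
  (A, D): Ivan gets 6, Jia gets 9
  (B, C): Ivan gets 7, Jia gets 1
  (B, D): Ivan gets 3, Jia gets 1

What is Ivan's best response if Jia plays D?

A

Against D, Ivan earns 6 from A and 3 from B.
So A is the best response.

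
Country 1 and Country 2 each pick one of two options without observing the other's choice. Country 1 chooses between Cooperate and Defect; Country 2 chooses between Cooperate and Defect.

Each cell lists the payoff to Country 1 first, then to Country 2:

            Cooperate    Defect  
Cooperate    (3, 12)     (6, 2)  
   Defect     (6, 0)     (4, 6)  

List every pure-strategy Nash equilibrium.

none

(Cooperate, Cooperate): Country 1 prefers Defect (6 > 3) — not an equilibrium.
(Cooperate, Defect): Country 2 prefers Cooperate (12 > 2) — not an equilibrium.
(Defect, Cooperate): Country 2 prefers Defect (6 > 0) — not an equilibrium.
(Defect, Defect): Country 1 prefers Cooperate (6 > 4) — not an equilibrium.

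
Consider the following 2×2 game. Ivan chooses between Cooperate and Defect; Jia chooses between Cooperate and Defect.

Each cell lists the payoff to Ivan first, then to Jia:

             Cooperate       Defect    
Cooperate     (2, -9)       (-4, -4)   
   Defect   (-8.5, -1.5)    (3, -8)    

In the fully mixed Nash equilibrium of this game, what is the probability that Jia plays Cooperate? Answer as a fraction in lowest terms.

Let y be the probability that Jia plays Cooperate. In a completely mixed equilibrium, Ivan must be indifferent between Cooperate and Defect.
Ivan's expected payoff from Cooperate is 2y − 4(1−y); from Defect it is −8.5y + 3(1−y).
Setting these equal: 6y − 4 = −11.5y + 3, so y = 2/5.

2/5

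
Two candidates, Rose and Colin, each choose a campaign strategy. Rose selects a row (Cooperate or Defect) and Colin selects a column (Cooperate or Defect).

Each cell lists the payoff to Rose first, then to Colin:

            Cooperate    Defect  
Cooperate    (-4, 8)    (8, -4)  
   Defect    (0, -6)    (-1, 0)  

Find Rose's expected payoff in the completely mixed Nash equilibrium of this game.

-4/13

First find q, the probability Colin plays Cooperate, from Rose's indifference between Cooperate and Defect: −4q + 8(1−q) = −(1−q), giving q = 9/13.
Since Rose is indifferent in equilibrium, Rose's expected payoff equals the payoff from either row against (9/13, 4/13). Using Cooperate: −4(9/13) + 8(4/13) = -4/13.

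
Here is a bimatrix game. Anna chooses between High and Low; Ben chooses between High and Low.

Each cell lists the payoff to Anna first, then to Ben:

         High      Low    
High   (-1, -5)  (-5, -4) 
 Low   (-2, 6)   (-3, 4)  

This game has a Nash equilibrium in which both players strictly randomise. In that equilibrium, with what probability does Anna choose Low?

1/3

Let p be the probability that Anna plays High. In a completely mixed equilibrium, Ben must be indifferent between High and Low.
Ben's expected payoff from High is −5p + 6(1−p); from Low it is −4p + 4(1−p).
Setting these equal: −11p + 6 = −8p + 4, so p = 2/3.
Therefore Anna plays Low with probability 1 − 2/3 = 1/3.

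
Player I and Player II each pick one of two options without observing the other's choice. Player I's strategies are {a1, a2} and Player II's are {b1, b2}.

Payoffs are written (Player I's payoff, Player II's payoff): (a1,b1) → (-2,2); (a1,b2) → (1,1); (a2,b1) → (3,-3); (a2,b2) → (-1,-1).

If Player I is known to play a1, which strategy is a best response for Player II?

b1

Against a1, Player II earns 2 from b1 and 1 from b2.
So b1 is the best response.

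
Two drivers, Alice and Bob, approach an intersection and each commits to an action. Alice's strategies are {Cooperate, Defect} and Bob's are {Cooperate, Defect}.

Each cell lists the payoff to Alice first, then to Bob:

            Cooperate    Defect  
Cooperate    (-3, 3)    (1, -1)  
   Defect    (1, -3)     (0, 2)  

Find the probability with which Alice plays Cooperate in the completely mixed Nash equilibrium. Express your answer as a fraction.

Let p be the probability that Alice plays Cooperate. In a completely mixed equilibrium, Bob must be indifferent between Cooperate and Defect.
Bob's expected payoff from Cooperate is 3p − 3(1−p); from Defect it is −p + 2(1−p).
Setting these equal: 6p − 3 = −3p + 2, so p = 5/9.

5/9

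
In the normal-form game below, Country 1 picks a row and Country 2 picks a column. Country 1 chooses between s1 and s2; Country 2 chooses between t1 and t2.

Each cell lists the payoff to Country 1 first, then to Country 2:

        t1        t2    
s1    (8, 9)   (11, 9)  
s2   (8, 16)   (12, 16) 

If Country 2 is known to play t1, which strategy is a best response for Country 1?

either — both s1 and s2 are best responses

Against t1, Country 1 earns 8 from s1 and 8 from s2.
So either strategy is a best response.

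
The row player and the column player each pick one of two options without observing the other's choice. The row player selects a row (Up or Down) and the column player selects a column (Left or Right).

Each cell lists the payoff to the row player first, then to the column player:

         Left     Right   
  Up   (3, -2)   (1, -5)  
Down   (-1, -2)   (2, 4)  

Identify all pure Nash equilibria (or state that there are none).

(Up, Left): the row player gets 3 ≥ -1 from Down, and the column player gets -2 ≥ -5 from Right — Nash equilibrium.
(Up, Right): the row player prefers Down (2 > 1); the column player prefers Left (-2 > -5) — not an equilibrium.
(Down, Left): the row player prefers Up (3 > -1); the column player prefers Right (4 > -2) — not an equilibrium.
(Down, Right): the row player gets 2 ≥ 1 from Up, and the column player gets 4 ≥ -2 from Left — Nash equilibrium.

(Up, Left) and (Down, Right)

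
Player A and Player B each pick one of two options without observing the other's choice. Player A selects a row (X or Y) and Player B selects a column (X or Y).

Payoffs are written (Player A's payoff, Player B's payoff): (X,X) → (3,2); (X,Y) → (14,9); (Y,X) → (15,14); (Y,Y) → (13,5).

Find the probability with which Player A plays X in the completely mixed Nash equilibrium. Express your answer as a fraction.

9/16

Let p be the probability that Player A plays X. In a completely mixed equilibrium, Player B must be indifferent between X and Y.
Player B's expected payoff from X is 2p + 14(1−p); from Y it is 9p + 5(1−p).
Setting these equal: −12p + 14 = 4p + 5, so p = 9/16.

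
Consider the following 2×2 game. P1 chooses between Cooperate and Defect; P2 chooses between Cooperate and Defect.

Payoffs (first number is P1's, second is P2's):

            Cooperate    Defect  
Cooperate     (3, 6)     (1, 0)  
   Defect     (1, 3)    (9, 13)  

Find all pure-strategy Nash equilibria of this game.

(Cooperate, Cooperate): P1 gets 3 ≥ 1 from Defect, and P2 gets 6 ≥ 0 from Defect — Nash equilibrium.
(Cooperate, Defect): P1 prefers Defect (9 > 1); P2 prefers Cooperate (6 > 0) — not an equilibrium.
(Defect, Cooperate): P1 prefers Cooperate (3 > 1); P2 prefers Defect (13 > 3) — not an equilibrium.
(Defect, Defect): P1 gets 9 ≥ 1 from Cooperate, and P2 gets 13 ≥ 3 from Cooperate — Nash equilibrium.

(Cooperate, Cooperate) and (Defect, Defect)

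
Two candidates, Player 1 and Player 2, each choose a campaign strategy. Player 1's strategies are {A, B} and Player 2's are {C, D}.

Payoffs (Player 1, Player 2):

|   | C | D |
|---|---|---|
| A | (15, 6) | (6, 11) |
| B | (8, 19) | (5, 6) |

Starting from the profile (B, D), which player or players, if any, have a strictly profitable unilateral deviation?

Player 1 at (B, D) earns 5; deviating to A yields 6 — a strict improvement.
Player 2 earns 6; deviating to C yields 19 — a strict improvement.
Both Player 1 and Player 2 have strictly profitable deviations.

Both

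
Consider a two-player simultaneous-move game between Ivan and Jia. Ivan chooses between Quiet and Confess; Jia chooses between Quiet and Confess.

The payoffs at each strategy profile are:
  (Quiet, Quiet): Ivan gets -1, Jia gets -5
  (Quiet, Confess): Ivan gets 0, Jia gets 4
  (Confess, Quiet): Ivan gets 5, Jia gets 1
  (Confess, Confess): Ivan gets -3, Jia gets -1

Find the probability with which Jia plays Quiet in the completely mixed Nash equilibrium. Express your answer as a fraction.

1/3

Let y be the probability that Jia plays Quiet. In a completely mixed equilibrium, Ivan must be indifferent between Quiet and Confess.
Ivan's expected payoff from Quiet is −y; from Confess it is 5y − 3(1−y).
Setting these equal: −y = 8y − 3, so y = 1/3.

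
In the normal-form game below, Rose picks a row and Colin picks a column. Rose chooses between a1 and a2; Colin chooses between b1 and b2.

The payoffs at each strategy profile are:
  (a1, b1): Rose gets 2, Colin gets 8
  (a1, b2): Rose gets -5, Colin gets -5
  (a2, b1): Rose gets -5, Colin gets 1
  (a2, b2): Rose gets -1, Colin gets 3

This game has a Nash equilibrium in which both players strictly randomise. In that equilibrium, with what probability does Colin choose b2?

Let q be the probability that Colin plays b1. In a completely mixed equilibrium, Rose must be indifferent between a1 and a2.
Rose's expected payoff from a1 is 2q − 5(1−q); from a2 it is −5q − (1−q).
Setting these equal: 7q − 5 = −4q − 1, so q = 4/11.
Therefore Colin plays b2 with probability 1 − 4/11 = 7/11.

7/11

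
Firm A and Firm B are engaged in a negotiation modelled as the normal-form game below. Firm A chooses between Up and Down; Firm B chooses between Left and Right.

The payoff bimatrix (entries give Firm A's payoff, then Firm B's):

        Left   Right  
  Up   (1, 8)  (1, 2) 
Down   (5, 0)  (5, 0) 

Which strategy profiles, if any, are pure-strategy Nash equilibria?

(Up, Left): Firm A prefers Down (5 > 1) — not an equilibrium.
(Up, Right): Firm A prefers Down (5 > 1); Firm B prefers Left (8 > 2) — not an equilibrium.
(Down, Left): Firm A gets 5 ≥ 1 from Up, and Firm B gets 0 ≥ 0 from Right — Nash equilibrium.
(Down, Right): Firm A gets 5 ≥ 1 from Up, and Firm B gets 0 ≥ 0 from Left — Nash equilibrium.

(Down, Left) and (Down, Right)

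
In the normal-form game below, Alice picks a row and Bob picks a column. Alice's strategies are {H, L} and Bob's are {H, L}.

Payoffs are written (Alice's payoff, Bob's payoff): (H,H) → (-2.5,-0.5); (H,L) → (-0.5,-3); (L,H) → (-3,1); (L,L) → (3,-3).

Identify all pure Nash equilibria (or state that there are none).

(H, H)

(H, H): Alice gets -2.5 ≥ -3 from L, and Bob gets -0.5 ≥ -3 from L — Nash equilibrium.
(H, L): Alice prefers L (3 > -0.5); Bob prefers H (-0.5 > -3) — not an equilibrium.
(L, H): Alice prefers H (-2.5 > -3) — not an equilibrium.
(L, L): Bob prefers H (1 > -3) — not an equilibrium.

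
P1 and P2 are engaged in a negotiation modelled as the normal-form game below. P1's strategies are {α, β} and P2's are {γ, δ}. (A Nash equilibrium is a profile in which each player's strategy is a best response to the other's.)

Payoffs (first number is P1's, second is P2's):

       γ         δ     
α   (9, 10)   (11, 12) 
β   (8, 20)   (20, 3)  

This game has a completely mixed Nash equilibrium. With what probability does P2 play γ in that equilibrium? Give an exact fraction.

9/10

Let c be the probability that P2 plays γ. In a completely mixed equilibrium, P1 must be indifferent between α and β.
P1's expected payoff from α is 9c + 11(1−c); from β it is 8c + 20(1−c).
Setting these equal: −2c + 11 = −12c + 20, so c = 9/10.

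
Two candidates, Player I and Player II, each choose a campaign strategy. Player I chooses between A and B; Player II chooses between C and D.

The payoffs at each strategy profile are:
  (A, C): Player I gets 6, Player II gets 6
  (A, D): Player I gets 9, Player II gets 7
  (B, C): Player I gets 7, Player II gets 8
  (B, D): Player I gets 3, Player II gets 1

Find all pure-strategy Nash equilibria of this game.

(A, D) and (B, C)

(A, C): Player I prefers B (7 > 6); Player II prefers D (7 > 6) — not an equilibrium.
(A, D): Player I gets 9 ≥ 3 from B, and Player II gets 7 ≥ 6 from C — Nash equilibrium.
(B, C): Player I gets 7 ≥ 6 from A, and Player II gets 8 ≥ 1 from D — Nash equilibrium.
(B, D): Player I prefers A (9 > 3); Player II prefers C (8 > 1) — not an equilibrium.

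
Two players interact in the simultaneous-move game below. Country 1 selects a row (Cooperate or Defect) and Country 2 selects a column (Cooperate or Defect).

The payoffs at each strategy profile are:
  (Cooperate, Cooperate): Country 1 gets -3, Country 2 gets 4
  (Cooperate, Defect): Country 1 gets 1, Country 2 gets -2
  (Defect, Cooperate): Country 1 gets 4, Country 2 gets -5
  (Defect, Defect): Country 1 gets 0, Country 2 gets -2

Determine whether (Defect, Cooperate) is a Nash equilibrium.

At (Defect, Cooperate), Country 1 earns 4; switching to Cooperate would give -3, so Country 1 has no profitable deviation.
Country 2 earns -5; switching to Defect would give -2, so Country 2 would deviate.
Since at least one player can profitably deviate, this is not a Nash equilibrium.

No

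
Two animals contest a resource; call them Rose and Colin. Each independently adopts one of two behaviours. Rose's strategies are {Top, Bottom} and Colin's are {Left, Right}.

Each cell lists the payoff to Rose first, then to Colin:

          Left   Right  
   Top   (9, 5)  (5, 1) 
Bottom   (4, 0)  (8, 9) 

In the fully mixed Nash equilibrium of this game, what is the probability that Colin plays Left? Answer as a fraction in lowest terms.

Let y be the probability that Colin plays Left. In a completely mixed equilibrium, Rose must be indifferent between Top and Bottom.
Rose's expected payoff from Top is 9y + 5(1−y); from Bottom it is 4y + 8(1−y).
Setting these equal: 4y + 5 = −4y + 8, so y = 3/8.

3/8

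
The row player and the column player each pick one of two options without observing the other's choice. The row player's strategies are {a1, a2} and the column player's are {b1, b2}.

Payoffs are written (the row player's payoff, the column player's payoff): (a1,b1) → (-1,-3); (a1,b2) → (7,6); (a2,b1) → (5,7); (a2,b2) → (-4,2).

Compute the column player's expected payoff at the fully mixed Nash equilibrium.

First find p, the probability the row player plays a1, from the column player's indifference between b1 and b2: −3p + 7(1−p) = 6p + 2(1−p), giving p = 5/14.
Since the column player is indifferent in equilibrium, the column player's expected payoff equals the payoff from either column against (5/14, 9/14). Using b1: −3(5/14) + 7(9/14) = 24/7.

24/7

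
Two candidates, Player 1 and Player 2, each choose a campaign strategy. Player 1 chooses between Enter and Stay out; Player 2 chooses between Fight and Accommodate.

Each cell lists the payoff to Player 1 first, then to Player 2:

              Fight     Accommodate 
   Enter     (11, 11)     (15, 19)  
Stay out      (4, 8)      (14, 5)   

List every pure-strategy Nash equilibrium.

(Enter, Accommodate)

(Enter, Fight): Player 2 prefers Accommodate (19 > 11) — not an equilibrium.
(Enter, Accommodate): Player 1 gets 15 ≥ 14 from Stay out, and Player 2 gets 19 ≥ 11 from Fight — Nash equilibrium.
(Stay out, Fight): Player 1 prefers Enter (11 > 4) — not an equilibrium.
(Stay out, Accommodate): Player 1 prefers Enter (15 > 14); Player 2 prefers Fight (8 > 5) — not an equilibrium.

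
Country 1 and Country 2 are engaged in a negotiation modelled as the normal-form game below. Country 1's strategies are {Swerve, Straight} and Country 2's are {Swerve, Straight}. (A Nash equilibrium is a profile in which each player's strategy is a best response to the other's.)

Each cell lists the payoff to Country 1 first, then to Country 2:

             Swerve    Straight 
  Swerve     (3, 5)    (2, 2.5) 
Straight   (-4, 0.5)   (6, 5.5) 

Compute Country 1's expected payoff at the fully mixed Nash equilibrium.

First find y, the probability Country 2 plays Swerve, from Country 1's indifference between Swerve and Straight: 3y + 2(1−y) = −4y + 6(1−y), giving y = 4/11.
Since Country 1 is indifferent in equilibrium, Country 1's expected payoff equals the payoff from either row against (4/11, 7/11). Using Swerve: 3(4/11) + 2(7/11) = 26/11.

26/11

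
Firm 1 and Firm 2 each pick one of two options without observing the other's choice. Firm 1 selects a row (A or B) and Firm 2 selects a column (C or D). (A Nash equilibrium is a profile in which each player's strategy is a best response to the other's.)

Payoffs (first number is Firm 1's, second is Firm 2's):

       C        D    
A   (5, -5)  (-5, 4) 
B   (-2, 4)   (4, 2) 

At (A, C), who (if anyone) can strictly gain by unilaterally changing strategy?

Firm 2

Firm 1 at (A, C) earns 5; deviating to B yields -2 — not better.
Firm 2 earns -5; deviating to D yields 4 — a strict improvement.
Only Firm 2 has a strictly profitable deviation.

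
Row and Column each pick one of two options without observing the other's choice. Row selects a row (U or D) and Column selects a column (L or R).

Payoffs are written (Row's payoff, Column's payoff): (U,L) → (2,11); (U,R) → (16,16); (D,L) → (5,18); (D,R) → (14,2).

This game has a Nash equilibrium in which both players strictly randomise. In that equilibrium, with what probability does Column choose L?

Let c be the probability that Column plays L. In a completely mixed equilibrium, Row must be indifferent between U and D.
Row's expected payoff from U is 2c + 16(1−c); from D it is 5c + 14(1−c).
Setting these equal: −14c + 16 = −9c + 14, so c = 2/5.

2/5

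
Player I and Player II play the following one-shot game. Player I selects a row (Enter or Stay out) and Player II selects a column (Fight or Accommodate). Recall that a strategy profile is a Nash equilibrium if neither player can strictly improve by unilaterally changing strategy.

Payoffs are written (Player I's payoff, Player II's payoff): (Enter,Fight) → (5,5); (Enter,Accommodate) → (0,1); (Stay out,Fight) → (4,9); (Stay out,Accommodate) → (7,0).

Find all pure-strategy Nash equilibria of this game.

(Enter, Fight): Player I gets 5 ≥ 4 from Stay out, and Player II gets 5 ≥ 1 from Accommodate — Nash equilibrium.
(Enter, Accommodate): Player I prefers Stay out (7 > 0); Player II prefers Fight (5 > 1) — not an equilibrium.
(Stay out, Fight): Player I prefers Enter (5 > 4) — not an equilibrium.
(Stay out, Accommodate): Player II prefers Fight (9 > 0) — not an equilibrium.

(Enter, Fight)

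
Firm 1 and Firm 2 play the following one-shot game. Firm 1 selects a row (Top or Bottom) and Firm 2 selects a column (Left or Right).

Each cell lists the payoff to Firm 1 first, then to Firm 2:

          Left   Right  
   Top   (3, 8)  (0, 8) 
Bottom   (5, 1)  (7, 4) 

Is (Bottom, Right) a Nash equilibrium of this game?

At (Bottom, Right), Firm 1 earns 7; switching to Top would give 0, so Firm 1 has no profitable deviation.
Firm 2 earns 4; switching to Left would give 1, so Firm 2 has no profitable deviation.
Neither player can gain by a unilateral deviation, so this profile is a Nash equilibrium.

Yes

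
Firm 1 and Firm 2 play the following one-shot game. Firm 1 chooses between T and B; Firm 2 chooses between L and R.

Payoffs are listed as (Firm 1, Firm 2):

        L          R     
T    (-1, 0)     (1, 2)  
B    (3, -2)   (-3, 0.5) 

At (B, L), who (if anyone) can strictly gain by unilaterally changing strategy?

Firm 1 at (B, L) earns 3; deviating to T yields -1 — not better.
Firm 2 earns -2; deviating to R yields 0.5 — a strict improvement.
Only Firm 2 has a strictly profitable deviation.

Firm 2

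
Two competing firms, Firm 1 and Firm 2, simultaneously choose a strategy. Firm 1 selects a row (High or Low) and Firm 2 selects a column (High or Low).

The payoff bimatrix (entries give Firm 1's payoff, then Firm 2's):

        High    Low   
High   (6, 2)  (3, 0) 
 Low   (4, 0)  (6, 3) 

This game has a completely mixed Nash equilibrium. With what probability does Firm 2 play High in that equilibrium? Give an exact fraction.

3/5

Let y be the probability that Firm 2 plays High. In a completely mixed equilibrium, Firm 1 must be indifferent between High and Low.
Firm 1's expected payoff from High is 6y + 3(1−y); from Low it is 4y + 6(1−y).
Setting these equal: 3y + 3 = −2y + 6, so y = 3/5.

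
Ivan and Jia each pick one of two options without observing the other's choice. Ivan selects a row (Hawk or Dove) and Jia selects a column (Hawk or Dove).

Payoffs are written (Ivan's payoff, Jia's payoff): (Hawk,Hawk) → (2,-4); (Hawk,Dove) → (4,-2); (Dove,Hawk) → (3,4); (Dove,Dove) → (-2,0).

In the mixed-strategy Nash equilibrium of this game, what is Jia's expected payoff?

First find p, the probability Ivan plays Hawk, from Jia's indifference between Hawk and Dove: −4p + 4(1−p) = −2p, giving p = 2/3.
Since Jia is indifferent in equilibrium, Jia's expected payoff equals the payoff from either column against (2/3, 1/3). Using Hawk: −4(2/3) + 4(1/3) = -4/3.

-4/3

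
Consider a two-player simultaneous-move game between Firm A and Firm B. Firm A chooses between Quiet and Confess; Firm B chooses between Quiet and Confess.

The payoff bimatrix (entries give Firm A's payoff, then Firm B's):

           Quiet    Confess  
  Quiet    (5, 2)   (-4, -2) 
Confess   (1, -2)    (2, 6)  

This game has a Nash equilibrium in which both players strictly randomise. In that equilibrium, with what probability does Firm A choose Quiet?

2/3

Let p be the probability that Firm A plays Quiet. In a completely mixed equilibrium, Firm B must be indifferent between Quiet and Confess.
Firm B's expected payoff from Quiet is 2p − 2(1−p); from Confess it is −2p + 6(1−p).
Setting these equal: 4p − 2 = −8p + 6, so p = 2/3.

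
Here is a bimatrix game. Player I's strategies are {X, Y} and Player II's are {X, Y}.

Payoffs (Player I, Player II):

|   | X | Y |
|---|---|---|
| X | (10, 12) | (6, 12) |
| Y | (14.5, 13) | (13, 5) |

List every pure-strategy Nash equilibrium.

(X, X): Player I prefers Y (14.5 > 10) — not an equilibrium.
(X, Y): Player I prefers Y (13 > 6) — not an equilibrium.
(Y, X): Player I gets 14.5 ≥ 10 from X, and Player II gets 13 ≥ 5 from Y — Nash equilibrium.
(Y, Y): Player II prefers X (13 > 5) — not an equilibrium.

(Y, X)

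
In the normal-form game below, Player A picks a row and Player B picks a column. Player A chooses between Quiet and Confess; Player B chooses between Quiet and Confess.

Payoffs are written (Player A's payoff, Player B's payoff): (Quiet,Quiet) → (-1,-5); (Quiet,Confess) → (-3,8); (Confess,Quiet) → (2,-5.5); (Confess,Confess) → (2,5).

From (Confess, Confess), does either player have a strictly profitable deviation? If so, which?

Neither

Player A at (Confess, Confess) earns 2; deviating to Quiet yields -3 — not better.
Player B earns 5; deviating to Quiet yields -5.5 — not better.
Neither player can strictly improve; the profile is a Nash equilibrium.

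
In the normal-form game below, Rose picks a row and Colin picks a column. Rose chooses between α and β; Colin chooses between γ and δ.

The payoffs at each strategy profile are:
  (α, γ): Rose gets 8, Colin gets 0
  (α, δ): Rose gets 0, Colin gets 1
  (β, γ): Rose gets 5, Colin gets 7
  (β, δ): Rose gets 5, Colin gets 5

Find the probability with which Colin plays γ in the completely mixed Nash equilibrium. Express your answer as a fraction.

Let c be the probability that Colin plays γ. In a completely mixed equilibrium, Rose must be indifferent between α and β.
Rose's expected payoff from α is 8c; from β it is 5c + 5(1−c).
Setting these equal: 8c = 5, so c = 5/8.

5/8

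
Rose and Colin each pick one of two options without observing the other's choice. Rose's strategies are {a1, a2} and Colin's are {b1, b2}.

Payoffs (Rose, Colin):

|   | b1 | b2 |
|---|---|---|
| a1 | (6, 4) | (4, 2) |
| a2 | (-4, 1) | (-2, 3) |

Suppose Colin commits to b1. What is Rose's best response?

Against b1, Rose earns 6 from a1 and -4 from a2.
So a1 is the best response.

a1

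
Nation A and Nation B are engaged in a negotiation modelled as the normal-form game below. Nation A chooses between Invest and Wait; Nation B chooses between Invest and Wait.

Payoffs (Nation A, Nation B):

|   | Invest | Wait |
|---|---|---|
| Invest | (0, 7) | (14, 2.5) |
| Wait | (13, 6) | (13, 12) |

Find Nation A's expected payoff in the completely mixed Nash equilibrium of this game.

13

First find q, the probability Nation B plays Invest, from Nation A's indifference between Invest and Wait: 14(1−q) = 13q + 13(1−q), giving q = 1/14.
Since Nation A is indifferent in equilibrium, Nation A's expected payoff equals the payoff from either row against (1/14, 13/14). Using Invest: 14(13/14) = 13.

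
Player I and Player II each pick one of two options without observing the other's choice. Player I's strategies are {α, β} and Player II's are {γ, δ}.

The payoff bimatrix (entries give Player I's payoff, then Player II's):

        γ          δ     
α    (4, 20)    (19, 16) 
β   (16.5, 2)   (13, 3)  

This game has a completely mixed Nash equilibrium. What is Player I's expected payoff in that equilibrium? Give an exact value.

523/37

First find y, the probability Player II plays γ, from Player I's indifference between α and β: 4y + 19(1−y) = 16.5y + 13(1−y), giving y = 12/37.
Since Player I is indifferent in equilibrium, Player I's expected payoff equals the payoff from either row against (12/37, 25/37). Using α: 4(12/37) + 19(25/37) = 523/37.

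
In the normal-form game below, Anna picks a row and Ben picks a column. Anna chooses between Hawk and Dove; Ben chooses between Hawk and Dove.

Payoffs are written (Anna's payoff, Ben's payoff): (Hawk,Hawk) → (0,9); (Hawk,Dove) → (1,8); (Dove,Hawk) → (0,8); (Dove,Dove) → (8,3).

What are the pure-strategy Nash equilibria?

(Hawk, Hawk) and (Dove, Hawk)

(Hawk, Hawk): Anna gets 0 ≥ 0 from Dove, and Ben gets 9 ≥ 8 from Dove — Nash equilibrium.
(Hawk, Dove): Anna prefers Dove (8 > 1); Ben prefers Hawk (9 > 8) — not an equilibrium.
(Dove, Hawk): Anna gets 0 ≥ 0 from Hawk, and Ben gets 8 ≥ 3 from Dove — Nash equilibrium.
(Dove, Dove): Ben prefers Hawk (8 > 3) — not an equilibrium.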